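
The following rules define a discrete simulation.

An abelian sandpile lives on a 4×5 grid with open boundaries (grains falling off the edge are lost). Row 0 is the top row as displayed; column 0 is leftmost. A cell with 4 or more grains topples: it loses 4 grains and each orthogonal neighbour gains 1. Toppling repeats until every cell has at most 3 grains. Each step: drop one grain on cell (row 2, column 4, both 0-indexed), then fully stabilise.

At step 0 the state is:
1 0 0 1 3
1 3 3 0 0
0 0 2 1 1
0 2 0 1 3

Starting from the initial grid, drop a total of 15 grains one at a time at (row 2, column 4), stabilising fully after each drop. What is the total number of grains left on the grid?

gen 0: 1 0 0 1 3
1 3 3 0 0
0 0 2 1 1
0 2 0 1 3
gen 1: 1 0 0 1 3
1 3 3 0 0
0 0 2 1 2
0 2 0 1 3
gen 2: 1 0 0 1 3
1 3 3 0 0
0 0 2 1 3
0 2 0 1 3
gen 3: 1 0 0 1 3
1 3 3 0 1
0 0 2 2 1
0 2 0 2 0
gen 4: 1 0 0 1 3
1 3 3 0 1
0 0 2 2 2
0 2 0 2 0
gen 5: 1 0 0 1 3
1 3 3 0 1
0 0 2 2 3
0 2 0 2 0
gen 6: 1 0 0 1 3
1 3 3 0 2
0 0 2 3 0
0 2 0 2 1
gen 7: 1 0 0 1 3
1 3 3 0 2
0 0 2 3 1
0 2 0 2 1
gen 8: 1 0 0 1 3
1 3 3 0 2
0 0 2 3 2
0 2 0 2 1
gen 9: 1 0 0 1 3
1 3 3 0 2
0 0 2 3 3
0 2 0 2 1
gen 10: 1 0 0 1 3
1 3 3 1 3
0 0 3 0 1
0 2 0 3 2
gen 11: 1 0 0 1 3
1 3 3 1 3
0 0 3 0 2
0 2 0 3 2
gen 12: 1 0 0 1 3
1 3 3 1 3
0 0 3 0 3
0 2 0 3 2
gen 13: 1 0 0 2 0
1 3 3 2 1
0 0 3 1 1
0 2 0 3 3
gen 14: 1 0 0 2 0
1 3 3 2 1
0 0 3 1 2
0 2 0 3 3
gen 15: 1 0 0 2 0
1 3 3 2 1
0 0 3 1 3
0 2 0 3 3

28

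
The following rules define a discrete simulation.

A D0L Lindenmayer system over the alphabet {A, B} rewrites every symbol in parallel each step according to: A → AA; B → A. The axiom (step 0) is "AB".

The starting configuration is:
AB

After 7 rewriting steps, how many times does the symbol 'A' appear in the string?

192

step 0: AB
step 1: AAA
step 2: AAAAAA
step 3: AAAAAAAAAAAA
step 4: AAAAAAAAAAAAAAAAAAAAAAAA
step 5: AAAAAAAAAAAAAAAAAAAAAAAAAAAAAAAAAAAAAAAAAAAAAAAA
step 6: AAAAAAAAAAAAAAAAAAAAAAAAAAAAAAAAAAAAAAAAAAAAAAAAAAAAAAAAAAAAAAAAAAAAAAAAAAAAAAAAAAAAAAAAAAAAAAAA
step 7: AAAAAAAAAAAAAAAAAAAAAAAAAAAAAAAAAAAAAAAAAAAAAAAAAAAAAAAAAA…AAAAAAAAAAAAAAAAAAAAAAAAAAAAAAAAAAAAAAAAAAAAAAAAAAAAAAAAAA  (len 192)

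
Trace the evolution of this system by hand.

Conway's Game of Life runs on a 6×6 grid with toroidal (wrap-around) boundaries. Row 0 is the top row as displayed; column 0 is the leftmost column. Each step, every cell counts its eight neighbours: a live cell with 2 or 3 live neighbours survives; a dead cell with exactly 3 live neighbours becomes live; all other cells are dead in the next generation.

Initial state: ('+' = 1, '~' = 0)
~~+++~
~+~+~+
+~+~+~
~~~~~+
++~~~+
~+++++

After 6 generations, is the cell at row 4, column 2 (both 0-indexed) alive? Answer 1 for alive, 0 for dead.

1

step 0: ~~+++~
~+~+~+
+~+~+~
~~~~~+
++~~~+
~+++++
step 1: ~~~~~~
++~~~+
+++++~
~~~~+~
~+~+~~
~~~~~~
step 2: +~~~~~
~~~+++
~~+++~
+~~~++
~~~~~~
~~~~~~
step 3: ~~~~++
~~+~~+
+~+~~~
~~~~++
~~~~~+
~~~~~~
step 4: ~~~~++
++~+++
++~++~
+~~~++
~~~~++
~~~~++
step 5: ~~~~~~
~+~~~~
~~~~~~
~+~~~~
~~~+~~
+~~+~~
step 6: ~~~~~~
~~~~~~
~~~~~~
~~~~~~
~~+~~~
~~~~~~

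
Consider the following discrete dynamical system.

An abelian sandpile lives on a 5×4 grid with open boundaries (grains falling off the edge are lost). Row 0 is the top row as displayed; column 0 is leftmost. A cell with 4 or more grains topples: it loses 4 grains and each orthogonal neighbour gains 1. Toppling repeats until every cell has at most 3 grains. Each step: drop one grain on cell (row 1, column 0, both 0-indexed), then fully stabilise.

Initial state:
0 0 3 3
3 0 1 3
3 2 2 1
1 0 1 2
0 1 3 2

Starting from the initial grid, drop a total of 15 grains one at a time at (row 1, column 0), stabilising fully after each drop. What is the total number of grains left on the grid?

step 0: 0 0 3 3
3 0 1 3
3 2 2 1
1 0 1 2
0 1 3 2
step 1: 1 0 3 3
1 1 1 3
0 3 2 1
2 0 1 2
0 1 3 2
step 2: 1 0 3 3
2 1 1 3
0 3 2 1
2 0 1 2
0 1 3 2
step 3: 1 0 3 3
3 1 1 3
0 3 2 1
2 0 1 2
0 1 3 2
step 4: 2 0 3 3
0 2 1 3
1 3 2 1
2 0 1 2
0 1 3 2
step 5: 2 0 3 3
1 2 1 3
1 3 2 1
2 0 1 2
0 1 3 2
step 6: 2 0 3 3
2 2 1 3
1 3 2 1
2 0 1 2
0 1 3 2
step 7: 2 0 3 3
3 2 1 3
1 3 2 1
2 0 1 2
0 1 3 2
step 8: 3 0 3 3
0 3 1 3
2 3 2 1
2 0 1 2
0 1 3 2
step 9: 3 0 3 3
1 3 1 3
2 3 2 1
2 0 1 2
0 1 3 2
step 10: 3 0 3 3
2 3 1 3
2 3 2 1
2 0 1 2
0 1 3 2
step 11: 3 0 3 3
3 3 1 3
2 3 2 1
2 0 1 2
0 1 3 2
step 12: 0 2 3 3
3 1 2 3
0 1 3 1
3 1 1 2
0 1 3 2
step 13: 1 2 3 3
0 2 2 3
1 1 3 1
3 1 1 2
0 1 3 2
step 14: 1 2 3 3
1 2 2 3
1 1 3 1
3 1 1 2
0 1 3 2
step 15: 1 2 3 3
2 2 2 3
1 1 3 1
3 1 1 2
0 1 3 2

37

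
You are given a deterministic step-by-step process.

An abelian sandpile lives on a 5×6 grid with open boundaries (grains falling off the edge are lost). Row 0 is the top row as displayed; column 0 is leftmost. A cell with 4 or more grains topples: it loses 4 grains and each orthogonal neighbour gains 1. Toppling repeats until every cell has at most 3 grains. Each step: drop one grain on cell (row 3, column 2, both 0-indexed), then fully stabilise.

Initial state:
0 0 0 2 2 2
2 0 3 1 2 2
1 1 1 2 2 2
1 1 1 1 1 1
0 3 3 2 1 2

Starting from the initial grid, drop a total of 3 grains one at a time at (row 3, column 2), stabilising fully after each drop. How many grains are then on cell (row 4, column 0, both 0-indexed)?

[0] 0 0 0 2 2 2
2 0 3 1 2 2
1 1 1 2 2 2
1 1 1 1 1 1
0 3 3 2 1 2
[1] 0 0 0 2 2 2
2 0 3 1 2 2
1 1 1 2 2 2
1 1 2 1 1 1
0 3 3 2 1 2
[2] 0 0 0 2 2 2
2 0 3 1 2 2
1 1 1 2 2 2
1 1 3 1 1 1
0 3 3 2 1 2
[3] 0 0 0 2 2 2
2 0 3 1 2 2
1 1 2 2 2 2
1 3 1 2 1 1
1 0 1 3 1 2

1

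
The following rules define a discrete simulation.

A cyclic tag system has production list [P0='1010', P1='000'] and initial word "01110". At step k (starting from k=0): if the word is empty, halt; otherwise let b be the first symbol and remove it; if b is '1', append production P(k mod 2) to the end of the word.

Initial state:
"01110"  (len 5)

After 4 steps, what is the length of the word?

11

0) "01110"  (len 5)
1) "1110"  (len 4)
2) "110000"  (len 6)
3) "100001010"  (len 9)
4) "00001010000"  (len 11)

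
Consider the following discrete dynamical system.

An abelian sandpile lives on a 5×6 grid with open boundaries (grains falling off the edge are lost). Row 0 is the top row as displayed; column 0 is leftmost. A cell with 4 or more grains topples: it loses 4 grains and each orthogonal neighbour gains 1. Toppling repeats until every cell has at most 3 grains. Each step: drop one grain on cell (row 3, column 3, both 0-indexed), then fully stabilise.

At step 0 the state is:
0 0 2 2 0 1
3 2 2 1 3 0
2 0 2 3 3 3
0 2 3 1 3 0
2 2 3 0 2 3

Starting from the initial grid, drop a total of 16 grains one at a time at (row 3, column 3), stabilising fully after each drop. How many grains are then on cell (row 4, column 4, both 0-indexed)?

k=0  0 0 2 2 0 1
3 2 2 1 3 0
2 0 2 3 3 3
0 2 3 1 3 0
2 2 3 0 2 3
k=1  0 0 2 2 0 1
3 2 2 1 3 0
2 0 2 3 3 3
0 2 3 2 3 0
2 2 3 0 2 3
k=2  0 0 2 2 0 1
3 2 2 1 3 0
2 0 2 3 3 3
0 2 3 3 3 0
2 2 3 0 2 3
k=3  0 0 2 2 1 1
3 2 3 3 0 2
2 1 0 2 3 0
0 3 2 3 1 2
2 3 0 2 3 3
k=4  0 0 2 2 1 1
3 2 3 3 0 2
2 1 0 3 3 0
0 3 3 0 2 2
2 3 0 3 3 3
k=5  0 0 2 2 1 1
3 2 3 3 0 2
2 1 0 3 3 0
0 3 3 1 2 2
2 3 0 3 3 3
k=6  0 0 2 2 1 1
3 2 3 3 0 2
2 1 0 3 3 0
0 3 3 2 2 2
2 3 0 3 3 3
k=7  0 0 2 2 1 1
3 2 3 3 0 2
2 1 0 3 3 0
0 3 3 3 2 2
2 3 0 3 3 3
k=8  0 0 3 3 1 1
3 3 0 1 2 2
2 2 3 3 1 2
1 1 2 0 3 0
3 0 3 2 2 1
k=9  0 0 3 3 1 1
3 3 0 1 2 2
2 2 3 3 1 2
1 1 2 1 3 0
3 0 3 2 2 1
k=10  0 0 3 3 1 1
3 3 0 1 2 2
2 2 3 3 1 2
1 1 2 2 3 0
3 0 3 2 2 1
k=11  0 0 3 3 1 1
3 3 0 1 2 2
2 2 3 3 1 2
1 1 2 3 3 0
3 0 3 2 2 1
k=12  0 0 3 3 1 1
3 3 1 2 2 2
2 3 1 2 3 2
1 2 2 0 2 1
3 1 1 2 0 2
k=13  0 0 3 3 1 1
3 3 1 2 2 2
2 3 1 2 3 2
1 2 2 1 2 1
3 1 1 2 0 2
k=14  0 0 3 3 1 1
3 3 1 2 2 2
2 3 1 2 3 2
1 2 2 2 2 1
3 1 1 2 0 2
k=15  0 0 3 3 1 1
3 3 1 2 2 2
2 3 1 2 3 2
1 2 2 3 2 1
3 1 1 2 0 2
k=16  0 0 3 3 1 1
3 3 1 2 2 2
2 3 1 3 3 2
1 2 3 0 3 1
3 1 1 3 0 2

0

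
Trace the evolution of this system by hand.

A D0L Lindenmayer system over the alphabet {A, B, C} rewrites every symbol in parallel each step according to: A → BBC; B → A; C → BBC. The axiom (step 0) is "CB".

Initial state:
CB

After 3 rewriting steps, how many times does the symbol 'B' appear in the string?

[0] CB
[1] BBCA
[2] AABBCBBC
[3] BBCBBCAABBCAABBC

8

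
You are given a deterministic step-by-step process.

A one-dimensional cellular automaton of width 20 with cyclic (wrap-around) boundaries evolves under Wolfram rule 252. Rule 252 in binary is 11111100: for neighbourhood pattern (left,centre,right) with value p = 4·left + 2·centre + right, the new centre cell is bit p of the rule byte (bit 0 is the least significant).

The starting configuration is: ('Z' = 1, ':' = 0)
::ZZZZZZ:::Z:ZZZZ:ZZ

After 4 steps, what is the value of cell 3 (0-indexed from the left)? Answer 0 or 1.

1

t=0: ::ZZZZZZ:::Z:ZZZZ:ZZ
t=1: Z:ZZZZZZZ::ZZZZZZZZZ
t=2: ZZZZZZZZZZ:ZZZZZZZZZ
t=3: ZZZZZZZZZZZZZZZZZZZZ
t=4: ZZZZZZZZZZZZZZZZZZZZ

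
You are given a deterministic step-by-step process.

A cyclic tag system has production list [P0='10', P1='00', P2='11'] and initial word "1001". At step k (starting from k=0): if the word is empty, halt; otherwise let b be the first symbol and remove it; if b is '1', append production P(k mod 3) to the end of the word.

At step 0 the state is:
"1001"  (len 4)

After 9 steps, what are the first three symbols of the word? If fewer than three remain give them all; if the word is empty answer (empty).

010

0) "1001"  (len 4)
1) "00110"  (len 5)
2) "0110"  (len 4)
3) "110"  (len 3)
4) "1010"  (len 4)
5) "01000"  (len 5)
6) "1000"  (len 4)
7) "00010"  (len 5)
8) "0010"  (len 4)
9) "010"  (len 3)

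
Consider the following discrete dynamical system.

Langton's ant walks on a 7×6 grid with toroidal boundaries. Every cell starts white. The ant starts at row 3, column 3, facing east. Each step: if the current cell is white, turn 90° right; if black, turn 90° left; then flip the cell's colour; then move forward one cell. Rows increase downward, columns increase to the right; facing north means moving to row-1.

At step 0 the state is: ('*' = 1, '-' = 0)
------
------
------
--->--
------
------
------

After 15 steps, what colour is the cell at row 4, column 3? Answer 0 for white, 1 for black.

step 0: ------
------
------
--->--
------
------
------
step 1: ------
------
------
---*--
---v--
------
------
step 2: ------
------
------
---*--
--<*--
------
------
step 3: ------
------
------
--^*--
--**--
------
------
step 4: ------
------
------
--*>--
--**--
------
------
step 5: ------
------
---^--
--*---
--**--
------
------
step 6: ------
------
---*>-
--*---
--**--
------
------
step 7: ------
------
---**-
--*-v-
--**--
------
------
step 8: ------
------
---**-
--*<*-
--**--
------
------
step 9: ------
------
---^*-
--***-
--**--
------
------
step 10: ------
------
--<-*-
--***-
--**--
------
------
step 11: ------
--^---
--*-*-
--***-
--**--
------
------
step 12: ------
--*>--
--*-*-
--***-
--**--
------
------
step 13: ------
--**--
--*v*-
--***-
--**--
------
------
step 14: ------
--**--
--<**-
--***-
--**--
------
------
step 15: ------
--**--
---**-
--v**-
--**--
------
------

1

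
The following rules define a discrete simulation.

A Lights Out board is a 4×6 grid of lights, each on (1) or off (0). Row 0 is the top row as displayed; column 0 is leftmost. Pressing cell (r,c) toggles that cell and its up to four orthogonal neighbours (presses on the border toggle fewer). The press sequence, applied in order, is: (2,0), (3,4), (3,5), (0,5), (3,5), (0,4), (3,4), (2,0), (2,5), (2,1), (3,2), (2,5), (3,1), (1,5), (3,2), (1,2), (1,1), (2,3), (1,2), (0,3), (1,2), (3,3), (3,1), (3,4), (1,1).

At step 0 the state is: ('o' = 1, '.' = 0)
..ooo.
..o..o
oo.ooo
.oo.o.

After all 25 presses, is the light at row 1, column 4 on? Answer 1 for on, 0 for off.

0

[0] ..ooo.
..o..o
oo.ooo
.oo.o.
[1] ..ooo.
o.o..o
...ooo
ooo.o.
[2] ..ooo.
o.o..o
...o.o
oooo.o
[3] ..ooo.
o.o..o
...o..
ooooo.
[4] ..oo.o
o.o...
...o..
ooooo.
[5] ..oo.o
o.o...
...o.o
oooo.o
[6] ..o.o.
o.o.o.
...o.o
oooo.o
[7] ..o.o.
o.o.o.
...ooo
ooo.o.
[8] ..o.o.
..o.o.
oo.ooo
.oo.o.
[9] ..o.o.
..o.oo
oo.o..
.oo.oo
[10] ..o.o.
.oo.oo
..oo..
..o.oo
[11] ..o.o.
.oo.oo
...o..
.o.ooo
[12] ..o.o.
.oo.o.
...ooo
.o.oo.
[13] ..o.o.
.oo.o.
.o.ooo
o.ooo.
[14] ..o.oo
.oo..o
.o.oo.
o.ooo.
[15] ..o.oo
.oo..o
.oooo.
oo..o.
[16] ....oo
...o.o
.o.oo.
oo..o.
[17] .o..oo
oooo.o
...oo.
oo..o.
[18] .o..oo
ooo..o
..o...
oo.oo.
[19] .oo.oo
o..o.o
......
oo.oo.
[20] .o.o.o
o....o
......
oo.oo.
[21] .ooo.o
oooo.o
..o...
oo.oo.
[22] .ooo.o
oooo.o
..oo..
ooo...
[23] .ooo.o
oooo.o
.ooo..
......
[24] .ooo.o
oooo.o
.oooo.
...ooo
[25] ..oo.o
...o.o
..ooo.
...ooo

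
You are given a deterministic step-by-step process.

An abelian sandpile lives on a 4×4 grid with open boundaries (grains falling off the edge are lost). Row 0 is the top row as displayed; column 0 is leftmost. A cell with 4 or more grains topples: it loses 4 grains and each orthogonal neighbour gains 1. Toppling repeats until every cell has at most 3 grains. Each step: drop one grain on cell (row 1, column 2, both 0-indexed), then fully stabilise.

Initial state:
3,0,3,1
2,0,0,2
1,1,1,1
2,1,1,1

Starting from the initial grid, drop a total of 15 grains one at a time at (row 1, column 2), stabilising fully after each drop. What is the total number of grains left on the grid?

step 0: 3,0,3,1
2,0,0,2
1,1,1,1
2,1,1,1
step 1: 3,0,3,1
2,0,1,2
1,1,1,1
2,1,1,1
step 2: 3,0,3,1
2,0,2,2
1,1,1,1
2,1,1,1
step 3: 3,0,3,1
2,0,3,2
1,1,1,1
2,1,1,1
step 4: 3,1,0,2
2,1,1,3
1,1,2,1
2,1,1,1
step 5: 3,1,0,2
2,1,2,3
1,1,2,1
2,1,1,1
step 6: 3,1,0,2
2,1,3,3
1,1,2,1
2,1,1,1
step 7: 3,1,1,3
2,2,1,0
1,1,3,2
2,1,1,1
step 8: 3,1,1,3
2,2,2,0
1,1,3,2
2,1,1,1
step 9: 3,1,1,3
2,2,3,0
1,1,3,2
2,1,1,1
step 10: 3,1,2,3
2,3,1,1
1,2,0,3
2,1,2,1
step 11: 3,1,2,3
2,3,2,1
1,2,0,3
2,1,2,1
step 12: 3,1,2,3
2,3,3,1
1,2,0,3
2,1,2,1
step 13: 3,2,3,3
3,0,1,2
1,3,1,3
2,1,2,1
step 14: 3,2,3,3
3,0,2,2
1,3,1,3
2,1,2,1
step 15: 3,2,3,3
3,0,3,2
1,3,1,3
2,1,2,1

33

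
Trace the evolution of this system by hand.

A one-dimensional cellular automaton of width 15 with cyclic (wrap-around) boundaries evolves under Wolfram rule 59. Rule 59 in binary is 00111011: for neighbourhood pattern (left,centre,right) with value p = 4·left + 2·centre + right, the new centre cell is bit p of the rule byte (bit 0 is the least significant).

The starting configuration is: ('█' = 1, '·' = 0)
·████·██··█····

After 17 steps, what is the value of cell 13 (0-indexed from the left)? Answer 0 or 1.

[0] ·████·██··█····
[1] ██···██·██·████
[2] ··████·██·██···
[3] ███···██·██·███
[4] ···████·██·██··
[5] ████···██·██·██
[6] ····████·██·██·
[7] █████···██·██·█
[8] ·····████·██·██
[9] ██████···██·██·
[10] █·····████·██·█
[11] ·██████···██·██
[12] ██·····████·██·
[13] █·██████···██·█
[14] ·██·····████·██
[15] ██·██████···██·
[16] █·██·····████·█
[17] ·██·██████···██

1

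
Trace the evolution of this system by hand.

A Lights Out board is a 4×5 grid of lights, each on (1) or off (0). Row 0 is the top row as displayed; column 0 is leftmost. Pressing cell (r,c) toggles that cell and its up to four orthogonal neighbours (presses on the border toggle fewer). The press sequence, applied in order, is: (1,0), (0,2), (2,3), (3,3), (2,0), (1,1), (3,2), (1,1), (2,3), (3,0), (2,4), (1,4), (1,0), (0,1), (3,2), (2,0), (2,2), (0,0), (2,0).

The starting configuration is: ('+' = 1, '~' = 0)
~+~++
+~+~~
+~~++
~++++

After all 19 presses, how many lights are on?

9

k=0  ~+~++
+~+~~
+~~++
~++++
k=1  ++~++
~++~~
~~~++
~++++
k=2  +~+~+
~+~~~
~~~++
~++++
k=3  +~+~+
~+~+~
~~+~~
~++~+
k=4  +~+~+
~+~+~
~~++~
~+~+~
k=5  +~+~+
++~+~
++++~
++~+~
k=6  +++~+
~~++~
+~++~
++~+~
k=7  +++~+
~~++~
+~~+~
+~+~~
k=8  +~+~+
++~+~
++~+~
+~+~~
k=9  +~+~+
++~~~
+++~+
+~++~
k=10  +~+~+
++~~~
~++~+
~+++~
k=11  +~+~+
++~~+
~+++~
~++++
k=12  +~+~~
++~+~
~++++
~++++
k=13  ~~+~~
~~~+~
+++++
~++++
k=14  ++~~~
~+~+~
+++++
~++++
k=15  ++~~~
~+~+~
++~++
~~~~+
k=16  ++~~~
++~+~
~~~++
+~~~+
k=17  ++~~~
++++~
~++~+
+~+~+
k=18  ~~~~~
~+++~
~++~+
+~+~+
k=19  ~~~~~
++++~
+~+~+
~~+~+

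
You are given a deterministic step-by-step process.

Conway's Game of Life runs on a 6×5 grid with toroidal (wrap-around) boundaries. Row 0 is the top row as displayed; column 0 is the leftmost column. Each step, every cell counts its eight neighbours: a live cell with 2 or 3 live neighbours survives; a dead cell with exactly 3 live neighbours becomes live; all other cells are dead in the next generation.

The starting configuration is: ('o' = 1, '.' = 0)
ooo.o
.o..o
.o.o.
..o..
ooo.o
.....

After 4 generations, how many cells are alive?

k=0  ooo.o
.o..o
.o.o.
..o..
ooo.o
.....
k=1  .oooo
....o
oo.o.
....o
oooo.
.....
k=2  o.ooo
.....
o..o.
.....
ooooo
.....
k=3  ...oo
ooo..
.....
.....
ooooo
.....
k=4  ooooo
ooooo
.o...
ooooo
ooooo
.o...

22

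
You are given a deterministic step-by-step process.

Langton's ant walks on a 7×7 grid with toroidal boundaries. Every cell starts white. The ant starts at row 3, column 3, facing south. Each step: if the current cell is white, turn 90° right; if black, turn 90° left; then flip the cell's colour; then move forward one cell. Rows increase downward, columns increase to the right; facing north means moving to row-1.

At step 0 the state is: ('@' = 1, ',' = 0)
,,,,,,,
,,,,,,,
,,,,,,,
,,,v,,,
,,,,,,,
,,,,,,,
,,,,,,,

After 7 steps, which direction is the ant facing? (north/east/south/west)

west

k=0  ,,,,,,,
,,,,,,,
,,,,,,,
,,,v,,,
,,,,,,,
,,,,,,,
,,,,,,,
k=1  ,,,,,,,
,,,,,,,
,,,,,,,
,,<@,,,
,,,,,,,
,,,,,,,
,,,,,,,
k=2  ,,,,,,,
,,,,,,,
,,^,,,,
,,@@,,,
,,,,,,,
,,,,,,,
,,,,,,,
k=3  ,,,,,,,
,,,,,,,
,,@>,,,
,,@@,,,
,,,,,,,
,,,,,,,
,,,,,,,
k=4  ,,,,,,,
,,,,,,,
,,@@,,,
,,@v,,,
,,,,,,,
,,,,,,,
,,,,,,,
k=5  ,,,,,,,
,,,,,,,
,,@@,,,
,,@,>,,
,,,,,,,
,,,,,,,
,,,,,,,
k=6  ,,,,,,,
,,,,,,,
,,@@,,,
,,@,@,,
,,,,v,,
,,,,,,,
,,,,,,,
k=7  ,,,,,,,
,,,,,,,
,,@@,,,
,,@,@,,
,,,<@,,
,,,,,,,
,,,,,,,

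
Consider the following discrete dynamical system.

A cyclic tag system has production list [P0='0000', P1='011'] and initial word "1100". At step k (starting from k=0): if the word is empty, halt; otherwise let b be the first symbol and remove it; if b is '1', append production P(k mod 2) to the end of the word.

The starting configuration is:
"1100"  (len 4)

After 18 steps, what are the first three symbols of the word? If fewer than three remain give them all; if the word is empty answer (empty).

t=0: "1100"  (len 4)
t=1: "1000000"  (len 7)
t=2: "000000011"  (len 9)
t=3: "00000011"  (len 8)
t=4: "0000011"  (len 7)
t=5: "000011"  (len 6)
t=6: "00011"  (len 5)
t=7: "0011"  (len 4)
t=8: "011"  (len 3)
t=9: "11"  (len 2)
t=10: "1011"  (len 4)
t=11: "0110000"  (len 7)
t=12: "110000"  (len 6)
t=13: "100000000"  (len 9)
t=14: "00000000011"  (len 11)
t=15: "0000000011"  (len 10)
t=16: "000000011"  (len 9)
t=17: "00000011"  (len 8)
t=18: "0000011"  (len 7)

000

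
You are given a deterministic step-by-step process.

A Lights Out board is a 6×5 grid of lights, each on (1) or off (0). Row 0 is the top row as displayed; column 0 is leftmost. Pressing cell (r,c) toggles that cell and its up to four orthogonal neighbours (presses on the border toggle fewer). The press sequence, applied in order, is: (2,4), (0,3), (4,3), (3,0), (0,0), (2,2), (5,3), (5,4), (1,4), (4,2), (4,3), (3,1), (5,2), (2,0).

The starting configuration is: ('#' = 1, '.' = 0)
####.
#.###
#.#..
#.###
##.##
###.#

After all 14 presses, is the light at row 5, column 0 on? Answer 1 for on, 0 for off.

k=0  ####.
#.###
#.#..
#.###
##.##
###.#
k=1  ####.
#.##.
#.###
#.##.
##.##
###.#
k=2  ##..#
#.#..
#.###
#.##.
##.##
###.#
k=3  ##..#
#.#..
#.###
#.#..
###..
#####
k=4  ##..#
#.#..
..###
.##..
.##..
#####
k=5  ....#
..#..
..###
.##..
.##..
#####
k=6  ....#
.....
.#..#
.#...
.##..
#####
k=7  ....#
.....
.#..#
.#...
.###.
##...
k=8  ....#
.....
.#..#
.#...
.####
##.##
k=9  .....
...##
.#...
.#...
.####
##.##
k=10  .....
...##
.#...
.##..
....#
#####
k=11  .....
...##
.#...
.###.
..##.
###.#
k=12  .....
...##
.....
#..#.
.###.
###.#
k=13  .....
...##
.....
#..#.
.#.#.
#..##
k=14  .....
#..##
##...
...#.
.#.#.
#..##

1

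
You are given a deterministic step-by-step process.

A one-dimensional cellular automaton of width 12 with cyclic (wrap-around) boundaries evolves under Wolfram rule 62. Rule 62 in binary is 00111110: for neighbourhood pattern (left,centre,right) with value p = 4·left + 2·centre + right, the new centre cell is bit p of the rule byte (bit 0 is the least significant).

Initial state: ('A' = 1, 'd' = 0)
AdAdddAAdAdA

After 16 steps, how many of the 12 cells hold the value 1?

9

[0] AdAdddAAdAdA
[1] dAAAdAAdAAAA
[2] AAddAAdAAddd
[3] AdAAAdAAdAdA
[4] dAAddAAdAAAA
[5] AAdAAAdAAddd
[6] AdAAddAAdAdA
[7] dAAdAAAdAAAA
[8] AAdAAddAAddd
[9] AdAAdAAAdAdA
[10] dAAdAAddAAAA
[11] AAdAAdAAAddd
[12] AdAAdAAddAdA
[13] dAAdAAdAAAAA
[14] AAdAAdAAdddd
[15] AdAAdAAdAddA
[16] dAAdAAdAAAAA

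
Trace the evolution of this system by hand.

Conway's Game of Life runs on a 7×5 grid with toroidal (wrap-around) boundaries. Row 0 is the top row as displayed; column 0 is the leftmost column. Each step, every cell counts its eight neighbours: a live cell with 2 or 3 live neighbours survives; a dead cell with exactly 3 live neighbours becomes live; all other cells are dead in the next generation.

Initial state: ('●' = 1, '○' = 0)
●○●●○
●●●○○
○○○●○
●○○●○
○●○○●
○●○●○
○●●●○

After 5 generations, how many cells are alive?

gen 0: ●○●●○
●●●○○
○○○●○
●○○●○
○●○○●
○●○●○
○●●●○
gen 1: ●○○○○
●○○○○
●○○●○
●○●●○
○●○●●
○●○●●
●○○○○
gen 2: ●●○○●
●●○○○
●○●●○
●○○○○
○●○○○
○●○●○
●●○○○
gen 3: ○○●○●
○○○●○
●○●○○
●○●○●
●●●○○
○●○○○
○○○○○
gen 4: ○○○●○
○●●●●
●○●○○
○○●○●
○○●●●
●●●○○
○○○○○
gen 5: ○○○●●
●●○○●
●○○○○
●○●○●
○○○○●
●●●○●
○●●○○

16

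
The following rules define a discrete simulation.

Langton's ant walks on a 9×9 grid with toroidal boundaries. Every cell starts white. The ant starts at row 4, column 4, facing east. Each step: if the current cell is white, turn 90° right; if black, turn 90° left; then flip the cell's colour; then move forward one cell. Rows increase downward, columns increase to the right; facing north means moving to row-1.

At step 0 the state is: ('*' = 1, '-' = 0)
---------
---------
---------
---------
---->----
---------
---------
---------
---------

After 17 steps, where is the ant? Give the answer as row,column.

3,4

gen 0: ---------
---------
---------
---------
---->----
---------
---------
---------
---------
gen 1: ---------
---------
---------
---------
----*----
----v----
---------
---------
---------
gen 2: ---------
---------
---------
---------
----*----
---<*----
---------
---------
---------
gen 3: ---------
---------
---------
---------
---^*----
---**----
---------
---------
---------
gen 4: ---------
---------
---------
---------
---*>----
---**----
---------
---------
---------
gen 5: ---------
---------
---------
----^----
---*-----
---**----
---------
---------
---------
gen 6: ---------
---------
---------
----*>---
---*-----
---**----
---------
---------
---------
gen 7: ---------
---------
---------
----**---
---*-v---
---**----
---------
---------
---------
gen 8: ---------
---------
---------
----**---
---*<*---
---**----
---------
---------
---------
gen 9: ---------
---------
---------
----^*---
---***---
---**----
---------
---------
---------
gen 10: ---------
---------
---------
---<-*---
---***---
---**----
---------
---------
---------
gen 11: ---------
---------
---^-----
---*-*---
---***---
---**----
---------
---------
---------
gen 12: ---------
---------
---*>----
---*-*---
---***---
---**----
---------
---------
---------
gen 13: ---------
---------
---**----
---*v*---
---***---
---**----
---------
---------
---------
gen 14: ---------
---------
---**----
---<**---
---***---
---**----
---------
---------
---------
gen 15: ---------
---------
---**----
----**---
---v**---
---**----
---------
---------
---------
gen 16: ---------
---------
---**----
----**---
---->*---
---**----
---------
---------
---------
gen 17: ---------
---------
---**----
----^*---
-----*---
---**----
---------
---------
---------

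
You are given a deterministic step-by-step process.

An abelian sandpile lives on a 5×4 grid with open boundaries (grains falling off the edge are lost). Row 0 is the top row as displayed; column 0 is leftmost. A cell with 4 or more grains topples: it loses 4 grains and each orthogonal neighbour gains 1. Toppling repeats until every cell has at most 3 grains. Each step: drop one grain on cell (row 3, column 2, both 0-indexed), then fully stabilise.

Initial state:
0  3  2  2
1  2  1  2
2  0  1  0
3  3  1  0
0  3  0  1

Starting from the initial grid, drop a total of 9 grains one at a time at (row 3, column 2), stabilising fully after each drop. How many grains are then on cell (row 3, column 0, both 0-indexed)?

0

step 0: 0  3  2  2
1  2  1  2
2  0  1  0
3  3  1  0
0  3  0  1
step 1: 0  3  2  2
1  2  1  2
2  0  1  0
3  3  2  0
0  3  0  1
step 2: 0  3  2  2
1  2  1  2
2  0  1  0
3  3  3  0
0  3  0  1
step 3: 0  3  2  2
1  2  1  2
3  1  2  0
0  2  1  1
2  0  2  1
step 4: 0  3  2  2
1  2  1  2
3  1  2  0
0  2  2  1
2  0  2  1
step 5: 0  3  2  2
1  2  1  2
3  1  2  0
0  2  3  1
2  0  2  1
step 6: 0  3  2  2
1  2  1  2
3  1  3  0
0  3  0  2
2  0  3  1
step 7: 0  3  2  2
1  2  1  2
3  1  3  0
0  3  1  2
2  0  3  1
step 8: 0  3  2  2
1  2  1  2
3  1  3  0
0  3  2  2
2  0  3  1
step 9: 0  3  2  2
1  2  1  2
3  1  3  0
0  3  3  2
2  0  3  1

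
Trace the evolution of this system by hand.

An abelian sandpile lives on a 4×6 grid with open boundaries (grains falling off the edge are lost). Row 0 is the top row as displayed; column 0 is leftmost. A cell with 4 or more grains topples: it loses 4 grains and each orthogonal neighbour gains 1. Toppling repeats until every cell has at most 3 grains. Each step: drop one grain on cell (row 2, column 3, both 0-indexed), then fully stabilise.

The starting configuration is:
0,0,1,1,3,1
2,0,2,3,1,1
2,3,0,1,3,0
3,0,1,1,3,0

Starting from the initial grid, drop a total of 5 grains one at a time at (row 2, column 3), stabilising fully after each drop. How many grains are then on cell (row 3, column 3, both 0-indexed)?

0

[0] 0,0,1,1,3,1
2,0,2,3,1,1
2,3,0,1,3,0
3,0,1,1,3,0
[1] 0,0,1,1,3,1
2,0,2,3,1,1
2,3,0,2,3,0
3,0,1,1,3,0
[2] 0,0,1,1,3,1
2,0,2,3,1,1
2,3,0,3,3,0
3,0,1,1,3,0
[3] 0,0,1,2,3,1
2,0,3,0,3,1
2,3,1,2,1,1
3,0,1,3,0,1
[4] 0,0,1,2,3,1
2,0,3,0,3,1
2,3,1,3,1,1
3,0,1,3,0,1
[5] 0,0,1,2,3,1
2,0,3,1,3,1
2,3,2,1,2,1
3,0,2,0,1,1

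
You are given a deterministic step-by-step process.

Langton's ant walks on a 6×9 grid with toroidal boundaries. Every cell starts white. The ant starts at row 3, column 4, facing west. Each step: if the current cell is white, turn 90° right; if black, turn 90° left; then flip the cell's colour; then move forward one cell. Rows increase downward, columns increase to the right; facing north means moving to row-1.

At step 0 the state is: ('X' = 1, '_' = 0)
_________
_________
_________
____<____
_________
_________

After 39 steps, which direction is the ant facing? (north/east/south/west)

north

0) _________
_________
_________
____<____
_________
_________
1) _________
_________
____^____
____X____
_________
_________
2) _________
_________
____X>___
____X____
_________
_________
3) _________
_________
____XX___
____Xv___
_________
_________
4) _________
_________
____XX___
____<X___
_________
_________
5) _________
_________
____XX___
_____X___
____v____
_________
6) _________
_________
____XX___
_____X___
___<X____
_________
7) _________
_________
____XX___
___^_X___
___XX____
_________
8) _________
_________
____XX___
___X>X___
___XX____
_________
9) _________
_________
____XX___
___XXX___
___Xv____
_________
10) _________
_________
____XX___
___XXX___
___X_>___
_________
11) _________
_________
____XX___
___XXX___
___X_X___
_____v___
12) _________
_________
____XX___
___XXX___
___X_X___
____<X___
13) _________
_________
____XX___
___XXX___
___X^X___
____XX___
14) _________
_________
____XX___
___XXX___
___XX>___
____XX___
15) _________
_________
____XX___
___XX^___
___XX____
____XX___
16) _________
_________
____XX___
___X<____
___XX____
____XX___
17) _________
_________
____XX___
___X_____
___Xv____
____XX___
18) _________
_________
____XX___
___X_____
___X_>___
____XX___
19) _________
_________
____XX___
___X_____
___X_X___
____Xv___
20) _________
_________
____XX___
___X_____
___X_X___
____X_>__
21) ______v__
_________
____XX___
___X_____
___X_X___
____X_X__
22) _____<X__
_________
____XX___
___X_____
___X_X___
____X_X__
23) _____XX__
_________
____XX___
___X_____
___X_X___
____X^X__
24) _____XX__
_________
____XX___
___X_____
___X_X___
____XX>__
25) _____XX__
_________
____XX___
___X_____
___X_X^__
____XX___
26) _____XX__
_________
____XX___
___X_____
___X_XX>_
____XX___
27) _____XX__
_________
____XX___
___X_____
___X_XXX_
____XX_v_
28) _____XX__
_________
____XX___
___X_____
___X_XXX_
____XX<X_
29) _____XX__
_________
____XX___
___X_____
___X_X^X_
____XXXX_
30) _____XX__
_________
____XX___
___X_____
___X_<_X_
____XXXX_
31) _____XX__
_________
____XX___
___X_____
___X___X_
____XvXX_
32) _____XX__
_________
____XX___
___X_____
___X___X_
____X_>X_
33) _____XX__
_________
____XX___
___X_____
___X__^X_
____X__X_
34) _____XX__
_________
____XX___
___X_____
___X__X>_
____X__X_
35) _____XX__
_________
____XX___
___X___^_
___X__X__
____X__X_
36) _____XX__
_________
____XX___
___X___X>
___X__X__
____X__X_
37) _____XX__
_________
____XX___
___X___XX
___X__X_v
____X__X_
38) _____XX__
_________
____XX___
___X___XX
___X__X<X
____X__X_
39) _____XX__
_________
____XX___
___X___^X
___X__XXX
____X__X_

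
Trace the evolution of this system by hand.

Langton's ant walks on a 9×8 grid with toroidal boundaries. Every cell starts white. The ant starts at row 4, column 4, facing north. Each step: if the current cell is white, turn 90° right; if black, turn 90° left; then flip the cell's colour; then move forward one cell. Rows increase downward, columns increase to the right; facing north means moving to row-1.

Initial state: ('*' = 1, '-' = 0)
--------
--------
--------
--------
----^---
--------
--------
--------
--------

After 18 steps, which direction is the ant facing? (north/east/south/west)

gen 0: --------
--------
--------
--------
----^---
--------
--------
--------
--------
gen 1: --------
--------
--------
--------
----*>--
--------
--------
--------
--------
gen 2: --------
--------
--------
--------
----**--
-----v--
--------
--------
--------
gen 3: --------
--------
--------
--------
----**--
----<*--
--------
--------
--------
gen 4: --------
--------
--------
--------
----^*--
----**--
--------
--------
--------
gen 5: --------
--------
--------
--------
---<-*--
----**--
--------
--------
--------
gen 6: --------
--------
--------
---^----
---*-*--
----**--
--------
--------
--------
gen 7: --------
--------
--------
---*>---
---*-*--
----**--
--------
--------
--------
gen 8: --------
--------
--------
---**---
---*v*--
----**--
--------
--------
--------
gen 9: --------
--------
--------
---**---
---<**--
----**--
--------
--------
--------
gen 10: --------
--------
--------
---**---
----**--
---v**--
--------
--------
--------
gen 11: --------
--------
--------
---**---
----**--
--<***--
--------
--------
--------
gen 12: --------
--------
--------
---**---
--^-**--
--****--
--------
--------
--------
gen 13: --------
--------
--------
---**---
--*>**--
--****--
--------
--------
--------
gen 14: --------
--------
--------
---**---
--****--
--*v**--
--------
--------
--------
gen 15: --------
--------
--------
---**---
--****--
--*->*--
--------
--------
--------
gen 16: --------
--------
--------
---**---
--**^*--
--*--*--
--------
--------
--------
gen 17: --------
--------
--------
---**---
--*<-*--
--*--*--
--------
--------
--------
gen 18: --------
--------
--------
---**---
--*--*--
--*v-*--
--------
--------
--------

south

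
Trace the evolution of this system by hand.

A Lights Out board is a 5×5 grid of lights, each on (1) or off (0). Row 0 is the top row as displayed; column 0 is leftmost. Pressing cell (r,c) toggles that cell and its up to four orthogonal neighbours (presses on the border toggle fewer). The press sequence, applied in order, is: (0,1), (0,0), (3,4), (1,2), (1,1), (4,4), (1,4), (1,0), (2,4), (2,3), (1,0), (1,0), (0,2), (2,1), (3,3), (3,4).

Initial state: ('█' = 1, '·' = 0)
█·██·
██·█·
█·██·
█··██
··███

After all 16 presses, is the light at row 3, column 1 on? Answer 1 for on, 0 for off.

0) █·██·
██·█·
█·██·
█··██
··███
1) ·█·█·
█··█·
█·██·
█··██
··███
2) █··█·
···█·
█·██·
█··██
··███
3) █··█·
···█·
█·███
█····
··██·
4) █·██·
·██··
█··██
█····
··██·
5) ████·
█····
██·██
█····
··██·
6) ████·
█····
██·██
█···█
··█·█
7) █████
█··██
██·█·
█···█
··█·█
8) ·████
·█·██
·█·█·
█···█
··█·█
9) ·████
·█·█·
·█··█
█····
··█·█
10) ·████
·█···
·███·
█··█·
··█·█
11) █████
█····
████·
█··█·
··█·█
12) ·████
·█···
·███·
█··█·
··█·█
13) ····█
·██··
·███·
█··█·
··█·█
14) ····█
··█··
█··█·
██·█·
··█·█
15) ····█
··█··
█····
███·█
··███
16) ····█
··█··
█···█
████·
··██·

1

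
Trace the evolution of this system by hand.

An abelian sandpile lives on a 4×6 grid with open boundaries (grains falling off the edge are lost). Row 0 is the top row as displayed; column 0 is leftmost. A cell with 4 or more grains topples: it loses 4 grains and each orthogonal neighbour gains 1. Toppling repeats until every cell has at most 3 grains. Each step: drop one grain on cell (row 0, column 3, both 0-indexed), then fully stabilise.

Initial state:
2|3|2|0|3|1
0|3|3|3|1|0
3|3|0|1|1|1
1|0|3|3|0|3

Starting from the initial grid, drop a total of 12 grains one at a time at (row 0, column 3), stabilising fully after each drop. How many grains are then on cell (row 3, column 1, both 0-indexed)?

k=0  2|3|2|0|3|1
0|3|3|3|1|0
3|3|0|1|1|1
1|0|3|3|0|3
k=1  2|3|2|1|3|1
0|3|3|3|1|0
3|3|0|1|1|1
1|0|3|3|0|3
k=2  2|3|2|2|3|1
0|3|3|3|1|0
3|3|0|1|1|1
1|0|3|3|0|3
k=3  2|3|2|3|3|1
0|3|3|3|1|0
3|3|0|1|1|1
1|0|3|3|0|3
k=4  3|1|1|3|0|2
2|2|2|1|3|0
0|1|2|2|1|1
2|1|3|3|0|3
k=5  3|1|2|0|1|2
2|2|2|2|3|0
0|1|2|2|1|1
2|1|3|3|0|3
k=6  3|1|2|1|1|2
2|2|2|2|3|0
0|1|2|2|1|1
2|1|3|3|0|3
k=7  3|1|2|2|1|2
2|2|2|2|3|0
0|1|2|2|1|1
2|1|3|3|0|3
k=8  3|1|2|3|1|2
2|2|2|2|3|0
0|1|2|2|1|1
2|1|3|3|0|3
k=9  3|1|3|0|2|2
2|2|2|3|3|0
0|1|2|2|1|1
2|1|3|3|0|3
k=10  3|1|3|1|2|2
2|2|2|3|3|0
0|1|2|2|1|1
2|1|3|3|0|3
k=11  3|1|3|2|2|2
2|2|2|3|3|0
0|1|2|2|1|1
2|1|3|3|0|3
k=12  3|1|3|3|2|2
2|2|2|3|3|0
0|1|2|2|1|1
2|1|3|3|0|3

1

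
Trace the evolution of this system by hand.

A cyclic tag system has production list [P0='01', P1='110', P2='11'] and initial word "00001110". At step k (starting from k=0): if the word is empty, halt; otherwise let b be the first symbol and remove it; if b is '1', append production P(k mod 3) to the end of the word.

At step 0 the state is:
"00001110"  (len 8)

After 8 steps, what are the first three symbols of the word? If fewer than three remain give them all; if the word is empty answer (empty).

0) "00001110"  (len 8)
1) "0001110"  (len 7)
2) "001110"  (len 6)
3) "01110"  (len 5)
4) "1110"  (len 4)
5) "110110"  (len 6)
6) "1011011"  (len 7)
7) "01101101"  (len 8)
8) "1101101"  (len 7)

110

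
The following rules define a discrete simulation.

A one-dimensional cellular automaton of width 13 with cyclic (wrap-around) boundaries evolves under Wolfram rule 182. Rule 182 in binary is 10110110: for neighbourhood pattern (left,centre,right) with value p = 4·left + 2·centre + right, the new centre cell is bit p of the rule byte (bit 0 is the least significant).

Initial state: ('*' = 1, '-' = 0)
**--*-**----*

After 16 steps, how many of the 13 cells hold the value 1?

t=0: **--*-**----*
t=1: *-****--*--*-
t=2: **-**-*******
t=3: *-*--*-******
t=4: -******-*****
t=5: *-****-*-***-
t=6: **-**-***-*-*
t=7: *-*--*-*-***-
t=8: *********-*-*
t=9: ********-***-
t=10: -******-*-*-*
t=11: *-****-******
t=12: -*-**-*-*****
t=13: ***--***-***-
t=14: -*-**-*-*-*-*
t=15: ***--********
t=16: **-**-*******

11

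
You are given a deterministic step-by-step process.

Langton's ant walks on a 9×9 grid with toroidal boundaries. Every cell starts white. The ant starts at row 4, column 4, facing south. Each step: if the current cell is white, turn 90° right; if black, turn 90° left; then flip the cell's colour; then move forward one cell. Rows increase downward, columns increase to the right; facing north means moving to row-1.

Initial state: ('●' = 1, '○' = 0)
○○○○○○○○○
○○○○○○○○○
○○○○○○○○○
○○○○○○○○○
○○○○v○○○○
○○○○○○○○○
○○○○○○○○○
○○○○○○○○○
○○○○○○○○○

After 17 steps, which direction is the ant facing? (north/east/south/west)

gen 0: ○○○○○○○○○
○○○○○○○○○
○○○○○○○○○
○○○○○○○○○
○○○○v○○○○
○○○○○○○○○
○○○○○○○○○
○○○○○○○○○
○○○○○○○○○
gen 1: ○○○○○○○○○
○○○○○○○○○
○○○○○○○○○
○○○○○○○○○
○○○<●○○○○
○○○○○○○○○
○○○○○○○○○
○○○○○○○○○
○○○○○○○○○
gen 2: ○○○○○○○○○
○○○○○○○○○
○○○○○○○○○
○○○^○○○○○
○○○●●○○○○
○○○○○○○○○
○○○○○○○○○
○○○○○○○○○
○○○○○○○○○
gen 3: ○○○○○○○○○
○○○○○○○○○
○○○○○○○○○
○○○●>○○○○
○○○●●○○○○
○○○○○○○○○
○○○○○○○○○
○○○○○○○○○
○○○○○○○○○
gen 4: ○○○○○○○○○
○○○○○○○○○
○○○○○○○○○
○○○●●○○○○
○○○●v○○○○
○○○○○○○○○
○○○○○○○○○
○○○○○○○○○
○○○○○○○○○
gen 5: ○○○○○○○○○
○○○○○○○○○
○○○○○○○○○
○○○●●○○○○
○○○●○>○○○
○○○○○○○○○
○○○○○○○○○
○○○○○○○○○
○○○○○○○○○
gen 6: ○○○○○○○○○
○○○○○○○○○
○○○○○○○○○
○○○●●○○○○
○○○●○●○○○
○○○○○v○○○
○○○○○○○○○
○○○○○○○○○
○○○○○○○○○
gen 7: ○○○○○○○○○
○○○○○○○○○
○○○○○○○○○
○○○●●○○○○
○○○●○●○○○
○○○○<●○○○
○○○○○○○○○
○○○○○○○○○
○○○○○○○○○
gen 8: ○○○○○○○○○
○○○○○○○○○
○○○○○○○○○
○○○●●○○○○
○○○●^●○○○
○○○○●●○○○
○○○○○○○○○
○○○○○○○○○
○○○○○○○○○
gen 9: ○○○○○○○○○
○○○○○○○○○
○○○○○○○○○
○○○●●○○○○
○○○●●>○○○
○○○○●●○○○
○○○○○○○○○
○○○○○○○○○
○○○○○○○○○
gen 10: ○○○○○○○○○
○○○○○○○○○
○○○○○○○○○
○○○●●^○○○
○○○●●○○○○
○○○○●●○○○
○○○○○○○○○
○○○○○○○○○
○○○○○○○○○
gen 11: ○○○○○○○○○
○○○○○○○○○
○○○○○○○○○
○○○●●●>○○
○○○●●○○○○
○○○○●●○○○
○○○○○○○○○
○○○○○○○○○
○○○○○○○○○
gen 12: ○○○○○○○○○
○○○○○○○○○
○○○○○○○○○
○○○●●●●○○
○○○●●○v○○
○○○○●●○○○
○○○○○○○○○
○○○○○○○○○
○○○○○○○○○
gen 13: ○○○○○○○○○
○○○○○○○○○
○○○○○○○○○
○○○●●●●○○
○○○●●<●○○
○○○○●●○○○
○○○○○○○○○
○○○○○○○○○
○○○○○○○○○
gen 14: ○○○○○○○○○
○○○○○○○○○
○○○○○○○○○
○○○●●^●○○
○○○●●●●○○
○○○○●●○○○
○○○○○○○○○
○○○○○○○○○
○○○○○○○○○
gen 15: ○○○○○○○○○
○○○○○○○○○
○○○○○○○○○
○○○●<○●○○
○○○●●●●○○
○○○○●●○○○
○○○○○○○○○
○○○○○○○○○
○○○○○○○○○
gen 16: ○○○○○○○○○
○○○○○○○○○
○○○○○○○○○
○○○●○○●○○
○○○●v●●○○
○○○○●●○○○
○○○○○○○○○
○○○○○○○○○
○○○○○○○○○
gen 17: ○○○○○○○○○
○○○○○○○○○
○○○○○○○○○
○○○●○○●○○
○○○●○>●○○
○○○○●●○○○
○○○○○○○○○
○○○○○○○○○
○○○○○○○○○

east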